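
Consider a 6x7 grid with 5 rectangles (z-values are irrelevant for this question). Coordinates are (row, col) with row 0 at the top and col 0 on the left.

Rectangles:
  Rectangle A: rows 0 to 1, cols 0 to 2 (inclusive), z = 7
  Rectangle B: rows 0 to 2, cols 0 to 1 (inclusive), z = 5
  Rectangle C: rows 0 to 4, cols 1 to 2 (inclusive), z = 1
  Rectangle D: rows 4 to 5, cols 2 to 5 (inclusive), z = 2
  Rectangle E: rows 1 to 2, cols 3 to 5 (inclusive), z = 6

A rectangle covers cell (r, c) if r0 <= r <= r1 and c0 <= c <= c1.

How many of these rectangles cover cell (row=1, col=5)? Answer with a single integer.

Answer: 1

Derivation:
Check cell (1,5):
  A: rows 0-1 cols 0-2 -> outside (col miss)
  B: rows 0-2 cols 0-1 -> outside (col miss)
  C: rows 0-4 cols 1-2 -> outside (col miss)
  D: rows 4-5 cols 2-5 -> outside (row miss)
  E: rows 1-2 cols 3-5 -> covers
Count covering = 1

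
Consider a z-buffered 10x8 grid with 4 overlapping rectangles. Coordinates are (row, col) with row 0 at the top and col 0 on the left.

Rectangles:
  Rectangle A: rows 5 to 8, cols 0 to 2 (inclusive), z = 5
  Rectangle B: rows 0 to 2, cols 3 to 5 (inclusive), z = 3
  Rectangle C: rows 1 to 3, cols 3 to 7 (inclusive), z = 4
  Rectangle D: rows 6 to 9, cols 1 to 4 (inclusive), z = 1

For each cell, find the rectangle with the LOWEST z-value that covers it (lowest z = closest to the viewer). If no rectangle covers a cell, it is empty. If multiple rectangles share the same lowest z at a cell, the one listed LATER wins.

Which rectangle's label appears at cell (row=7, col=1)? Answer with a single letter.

Answer: D

Derivation:
Check cell (7,1):
  A: rows 5-8 cols 0-2 z=5 -> covers; best now A (z=5)
  B: rows 0-2 cols 3-5 -> outside (row miss)
  C: rows 1-3 cols 3-7 -> outside (row miss)
  D: rows 6-9 cols 1-4 z=1 -> covers; best now D (z=1)
Winner: D at z=1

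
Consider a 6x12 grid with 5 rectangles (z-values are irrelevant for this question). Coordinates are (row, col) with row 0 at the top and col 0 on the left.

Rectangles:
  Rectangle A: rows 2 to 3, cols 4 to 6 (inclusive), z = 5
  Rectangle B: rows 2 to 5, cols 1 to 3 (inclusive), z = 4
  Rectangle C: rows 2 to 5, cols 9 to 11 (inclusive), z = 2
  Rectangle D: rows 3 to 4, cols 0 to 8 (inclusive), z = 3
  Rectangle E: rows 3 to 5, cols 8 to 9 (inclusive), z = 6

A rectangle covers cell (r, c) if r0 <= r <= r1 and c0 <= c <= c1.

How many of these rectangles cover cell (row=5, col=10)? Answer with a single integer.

Answer: 1

Derivation:
Check cell (5,10):
  A: rows 2-3 cols 4-6 -> outside (row miss)
  B: rows 2-5 cols 1-3 -> outside (col miss)
  C: rows 2-5 cols 9-11 -> covers
  D: rows 3-4 cols 0-8 -> outside (row miss)
  E: rows 3-5 cols 8-9 -> outside (col miss)
Count covering = 1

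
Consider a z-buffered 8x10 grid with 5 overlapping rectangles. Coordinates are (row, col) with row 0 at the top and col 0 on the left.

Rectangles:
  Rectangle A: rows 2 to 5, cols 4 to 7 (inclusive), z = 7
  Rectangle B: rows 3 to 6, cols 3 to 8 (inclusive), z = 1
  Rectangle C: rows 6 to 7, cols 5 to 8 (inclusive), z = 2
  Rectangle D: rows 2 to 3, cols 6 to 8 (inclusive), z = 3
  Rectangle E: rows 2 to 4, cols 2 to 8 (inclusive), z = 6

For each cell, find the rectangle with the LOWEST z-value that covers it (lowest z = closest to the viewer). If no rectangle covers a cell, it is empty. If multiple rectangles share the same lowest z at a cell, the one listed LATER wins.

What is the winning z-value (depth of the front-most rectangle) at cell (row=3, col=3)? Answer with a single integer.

Answer: 1

Derivation:
Check cell (3,3):
  A: rows 2-5 cols 4-7 -> outside (col miss)
  B: rows 3-6 cols 3-8 z=1 -> covers; best now B (z=1)
  C: rows 6-7 cols 5-8 -> outside (row miss)
  D: rows 2-3 cols 6-8 -> outside (col miss)
  E: rows 2-4 cols 2-8 z=6 -> covers; best now B (z=1)
Winner: B at z=1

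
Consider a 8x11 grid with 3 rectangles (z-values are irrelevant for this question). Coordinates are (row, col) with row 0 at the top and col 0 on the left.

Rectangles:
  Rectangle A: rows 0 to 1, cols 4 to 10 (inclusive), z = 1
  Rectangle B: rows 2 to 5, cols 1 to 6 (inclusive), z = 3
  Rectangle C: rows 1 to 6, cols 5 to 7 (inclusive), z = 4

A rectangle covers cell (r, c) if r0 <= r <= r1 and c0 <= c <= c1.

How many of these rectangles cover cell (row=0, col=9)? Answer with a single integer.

Check cell (0,9):
  A: rows 0-1 cols 4-10 -> covers
  B: rows 2-5 cols 1-6 -> outside (row miss)
  C: rows 1-6 cols 5-7 -> outside (row miss)
Count covering = 1

Answer: 1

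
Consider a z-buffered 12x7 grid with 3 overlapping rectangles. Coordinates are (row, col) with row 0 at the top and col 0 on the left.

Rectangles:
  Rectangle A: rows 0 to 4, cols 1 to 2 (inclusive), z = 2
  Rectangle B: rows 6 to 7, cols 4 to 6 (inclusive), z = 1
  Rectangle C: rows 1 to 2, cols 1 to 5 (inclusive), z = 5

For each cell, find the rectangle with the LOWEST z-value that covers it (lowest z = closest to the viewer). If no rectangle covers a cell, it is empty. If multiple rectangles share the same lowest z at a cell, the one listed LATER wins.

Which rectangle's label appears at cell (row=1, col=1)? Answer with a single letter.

Check cell (1,1):
  A: rows 0-4 cols 1-2 z=2 -> covers; best now A (z=2)
  B: rows 6-7 cols 4-6 -> outside (row miss)
  C: rows 1-2 cols 1-5 z=5 -> covers; best now A (z=2)
Winner: A at z=2

Answer: A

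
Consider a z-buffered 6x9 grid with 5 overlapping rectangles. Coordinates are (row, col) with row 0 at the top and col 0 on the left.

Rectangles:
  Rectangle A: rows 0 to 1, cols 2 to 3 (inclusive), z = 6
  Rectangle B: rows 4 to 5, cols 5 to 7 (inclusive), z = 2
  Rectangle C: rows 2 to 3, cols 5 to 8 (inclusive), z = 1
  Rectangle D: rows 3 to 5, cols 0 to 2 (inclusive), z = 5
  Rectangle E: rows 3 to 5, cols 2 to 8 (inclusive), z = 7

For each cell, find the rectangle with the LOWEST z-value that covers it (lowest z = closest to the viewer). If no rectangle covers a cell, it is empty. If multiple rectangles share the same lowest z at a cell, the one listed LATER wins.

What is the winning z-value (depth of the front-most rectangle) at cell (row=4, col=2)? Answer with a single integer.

Check cell (4,2):
  A: rows 0-1 cols 2-3 -> outside (row miss)
  B: rows 4-5 cols 5-7 -> outside (col miss)
  C: rows 2-3 cols 5-8 -> outside (row miss)
  D: rows 3-5 cols 0-2 z=5 -> covers; best now D (z=5)
  E: rows 3-5 cols 2-8 z=7 -> covers; best now D (z=5)
Winner: D at z=5

Answer: 5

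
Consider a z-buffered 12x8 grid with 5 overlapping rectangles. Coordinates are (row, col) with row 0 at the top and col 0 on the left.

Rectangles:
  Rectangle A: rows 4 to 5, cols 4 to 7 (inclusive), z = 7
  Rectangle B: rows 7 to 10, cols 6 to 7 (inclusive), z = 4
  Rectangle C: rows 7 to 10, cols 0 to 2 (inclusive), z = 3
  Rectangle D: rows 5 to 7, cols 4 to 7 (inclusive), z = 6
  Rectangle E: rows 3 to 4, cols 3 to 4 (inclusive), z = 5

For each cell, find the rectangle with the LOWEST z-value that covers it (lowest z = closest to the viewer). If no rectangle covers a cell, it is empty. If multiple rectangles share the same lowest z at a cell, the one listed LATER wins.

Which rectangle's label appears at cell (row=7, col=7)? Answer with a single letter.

Answer: B

Derivation:
Check cell (7,7):
  A: rows 4-5 cols 4-7 -> outside (row miss)
  B: rows 7-10 cols 6-7 z=4 -> covers; best now B (z=4)
  C: rows 7-10 cols 0-2 -> outside (col miss)
  D: rows 5-7 cols 4-7 z=6 -> covers; best now B (z=4)
  E: rows 3-4 cols 3-4 -> outside (row miss)
Winner: B at z=4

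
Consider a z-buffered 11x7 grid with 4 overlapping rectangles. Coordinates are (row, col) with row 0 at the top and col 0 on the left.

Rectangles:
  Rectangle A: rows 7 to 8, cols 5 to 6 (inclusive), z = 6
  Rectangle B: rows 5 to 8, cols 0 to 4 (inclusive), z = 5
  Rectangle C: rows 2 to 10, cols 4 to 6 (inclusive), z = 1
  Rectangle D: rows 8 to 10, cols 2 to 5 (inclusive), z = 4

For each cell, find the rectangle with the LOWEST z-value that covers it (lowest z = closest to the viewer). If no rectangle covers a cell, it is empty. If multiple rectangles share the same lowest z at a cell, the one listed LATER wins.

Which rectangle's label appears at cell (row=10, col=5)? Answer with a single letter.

Answer: C

Derivation:
Check cell (10,5):
  A: rows 7-8 cols 5-6 -> outside (row miss)
  B: rows 5-8 cols 0-4 -> outside (row miss)
  C: rows 2-10 cols 4-6 z=1 -> covers; best now C (z=1)
  D: rows 8-10 cols 2-5 z=4 -> covers; best now C (z=1)
Winner: C at z=1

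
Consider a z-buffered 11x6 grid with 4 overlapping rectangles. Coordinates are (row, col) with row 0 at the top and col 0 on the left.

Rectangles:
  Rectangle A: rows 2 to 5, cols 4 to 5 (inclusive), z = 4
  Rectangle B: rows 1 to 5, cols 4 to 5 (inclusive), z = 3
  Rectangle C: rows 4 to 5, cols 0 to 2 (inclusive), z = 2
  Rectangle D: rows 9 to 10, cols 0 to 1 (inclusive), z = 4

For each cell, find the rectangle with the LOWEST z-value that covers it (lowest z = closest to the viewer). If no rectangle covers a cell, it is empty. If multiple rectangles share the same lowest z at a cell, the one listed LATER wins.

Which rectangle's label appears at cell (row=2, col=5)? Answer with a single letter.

Answer: B

Derivation:
Check cell (2,5):
  A: rows 2-5 cols 4-5 z=4 -> covers; best now A (z=4)
  B: rows 1-5 cols 4-5 z=3 -> covers; best now B (z=3)
  C: rows 4-5 cols 0-2 -> outside (row miss)
  D: rows 9-10 cols 0-1 -> outside (row miss)
Winner: B at z=3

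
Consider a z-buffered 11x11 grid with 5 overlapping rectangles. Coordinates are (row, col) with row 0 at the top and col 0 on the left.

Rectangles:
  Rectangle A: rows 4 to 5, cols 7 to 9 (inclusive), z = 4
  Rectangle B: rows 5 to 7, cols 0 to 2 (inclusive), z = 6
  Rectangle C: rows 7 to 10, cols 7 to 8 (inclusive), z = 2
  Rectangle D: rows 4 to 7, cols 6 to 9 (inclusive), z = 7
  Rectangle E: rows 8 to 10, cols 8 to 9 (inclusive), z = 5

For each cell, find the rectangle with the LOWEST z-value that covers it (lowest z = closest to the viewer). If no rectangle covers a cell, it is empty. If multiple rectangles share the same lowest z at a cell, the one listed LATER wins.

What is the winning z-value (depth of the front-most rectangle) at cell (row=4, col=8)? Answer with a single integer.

Check cell (4,8):
  A: rows 4-5 cols 7-9 z=4 -> covers; best now A (z=4)
  B: rows 5-7 cols 0-2 -> outside (row miss)
  C: rows 7-10 cols 7-8 -> outside (row miss)
  D: rows 4-7 cols 6-9 z=7 -> covers; best now A (z=4)
  E: rows 8-10 cols 8-9 -> outside (row miss)
Winner: A at z=4

Answer: 4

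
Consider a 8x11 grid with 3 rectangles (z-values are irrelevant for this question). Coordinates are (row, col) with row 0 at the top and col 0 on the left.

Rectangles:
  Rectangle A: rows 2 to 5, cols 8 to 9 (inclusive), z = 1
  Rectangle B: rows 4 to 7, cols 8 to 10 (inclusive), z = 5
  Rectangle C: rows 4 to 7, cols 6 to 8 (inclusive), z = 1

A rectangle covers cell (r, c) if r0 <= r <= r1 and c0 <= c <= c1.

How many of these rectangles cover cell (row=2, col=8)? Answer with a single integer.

Check cell (2,8):
  A: rows 2-5 cols 8-9 -> covers
  B: rows 4-7 cols 8-10 -> outside (row miss)
  C: rows 4-7 cols 6-8 -> outside (row miss)
Count covering = 1

Answer: 1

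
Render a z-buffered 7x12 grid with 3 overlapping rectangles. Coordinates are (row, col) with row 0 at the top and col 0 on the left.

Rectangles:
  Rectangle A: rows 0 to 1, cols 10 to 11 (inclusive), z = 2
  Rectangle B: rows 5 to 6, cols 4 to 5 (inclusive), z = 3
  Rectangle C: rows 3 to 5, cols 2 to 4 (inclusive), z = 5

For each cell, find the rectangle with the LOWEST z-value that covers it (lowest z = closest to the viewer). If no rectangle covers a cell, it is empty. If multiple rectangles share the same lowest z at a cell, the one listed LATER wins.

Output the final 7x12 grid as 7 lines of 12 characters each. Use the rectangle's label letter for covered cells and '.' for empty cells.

..........AA
..........AA
............
..CCC.......
..CCC.......
..CCBB......
....BB......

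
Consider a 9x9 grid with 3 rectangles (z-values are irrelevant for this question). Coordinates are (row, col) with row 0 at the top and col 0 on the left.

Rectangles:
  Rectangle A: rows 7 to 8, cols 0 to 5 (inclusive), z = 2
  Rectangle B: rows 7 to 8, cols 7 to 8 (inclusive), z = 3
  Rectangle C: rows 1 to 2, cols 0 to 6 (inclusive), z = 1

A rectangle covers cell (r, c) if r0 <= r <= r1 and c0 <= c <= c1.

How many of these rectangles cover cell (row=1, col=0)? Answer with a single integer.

Check cell (1,0):
  A: rows 7-8 cols 0-5 -> outside (row miss)
  B: rows 7-8 cols 7-8 -> outside (row miss)
  C: rows 1-2 cols 0-6 -> covers
Count covering = 1

Answer: 1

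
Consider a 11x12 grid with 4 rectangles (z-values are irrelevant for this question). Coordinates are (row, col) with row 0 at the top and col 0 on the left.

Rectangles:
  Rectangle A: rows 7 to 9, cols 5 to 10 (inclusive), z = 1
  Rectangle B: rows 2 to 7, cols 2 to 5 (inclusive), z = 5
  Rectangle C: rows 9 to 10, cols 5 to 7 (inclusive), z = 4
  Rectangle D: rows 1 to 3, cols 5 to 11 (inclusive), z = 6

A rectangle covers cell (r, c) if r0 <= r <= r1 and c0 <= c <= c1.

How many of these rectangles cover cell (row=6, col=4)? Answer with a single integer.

Answer: 1

Derivation:
Check cell (6,4):
  A: rows 7-9 cols 5-10 -> outside (row miss)
  B: rows 2-7 cols 2-5 -> covers
  C: rows 9-10 cols 5-7 -> outside (row miss)
  D: rows 1-3 cols 5-11 -> outside (row miss)
Count covering = 1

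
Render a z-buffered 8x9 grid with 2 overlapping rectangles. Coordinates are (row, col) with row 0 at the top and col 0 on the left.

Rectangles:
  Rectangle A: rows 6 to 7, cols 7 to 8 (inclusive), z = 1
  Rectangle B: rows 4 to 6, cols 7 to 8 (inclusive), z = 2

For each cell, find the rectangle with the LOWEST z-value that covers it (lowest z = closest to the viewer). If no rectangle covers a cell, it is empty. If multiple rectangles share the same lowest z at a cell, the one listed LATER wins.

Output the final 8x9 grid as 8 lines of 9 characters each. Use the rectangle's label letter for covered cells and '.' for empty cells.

.........
.........
.........
.........
.......BB
.......BB
.......AA
.......AA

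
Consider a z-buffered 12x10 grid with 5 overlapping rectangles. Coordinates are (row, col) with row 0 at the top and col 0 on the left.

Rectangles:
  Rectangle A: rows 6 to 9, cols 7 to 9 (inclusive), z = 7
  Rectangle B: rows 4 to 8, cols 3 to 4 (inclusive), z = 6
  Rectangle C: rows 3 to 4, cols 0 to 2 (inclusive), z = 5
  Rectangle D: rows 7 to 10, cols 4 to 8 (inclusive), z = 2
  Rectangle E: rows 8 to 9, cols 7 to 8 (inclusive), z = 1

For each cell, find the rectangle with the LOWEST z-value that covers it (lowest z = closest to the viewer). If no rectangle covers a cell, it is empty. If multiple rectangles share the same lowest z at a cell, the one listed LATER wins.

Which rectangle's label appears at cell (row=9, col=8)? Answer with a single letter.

Answer: E

Derivation:
Check cell (9,8):
  A: rows 6-9 cols 7-9 z=7 -> covers; best now A (z=7)
  B: rows 4-8 cols 3-4 -> outside (row miss)
  C: rows 3-4 cols 0-2 -> outside (row miss)
  D: rows 7-10 cols 4-8 z=2 -> covers; best now D (z=2)
  E: rows 8-9 cols 7-8 z=1 -> covers; best now E (z=1)
Winner: E at z=1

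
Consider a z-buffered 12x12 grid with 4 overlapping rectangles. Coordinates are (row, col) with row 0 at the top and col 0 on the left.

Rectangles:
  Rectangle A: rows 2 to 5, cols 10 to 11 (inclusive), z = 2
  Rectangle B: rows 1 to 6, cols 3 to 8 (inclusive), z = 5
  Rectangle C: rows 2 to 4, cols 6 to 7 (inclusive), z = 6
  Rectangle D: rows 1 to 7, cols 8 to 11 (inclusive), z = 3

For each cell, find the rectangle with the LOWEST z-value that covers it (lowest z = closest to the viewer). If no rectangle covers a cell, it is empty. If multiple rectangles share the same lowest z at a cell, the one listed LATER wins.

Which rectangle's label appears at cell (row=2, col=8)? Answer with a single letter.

Check cell (2,8):
  A: rows 2-5 cols 10-11 -> outside (col miss)
  B: rows 1-6 cols 3-8 z=5 -> covers; best now B (z=5)
  C: rows 2-4 cols 6-7 -> outside (col miss)
  D: rows 1-7 cols 8-11 z=3 -> covers; best now D (z=3)
Winner: D at z=3

Answer: D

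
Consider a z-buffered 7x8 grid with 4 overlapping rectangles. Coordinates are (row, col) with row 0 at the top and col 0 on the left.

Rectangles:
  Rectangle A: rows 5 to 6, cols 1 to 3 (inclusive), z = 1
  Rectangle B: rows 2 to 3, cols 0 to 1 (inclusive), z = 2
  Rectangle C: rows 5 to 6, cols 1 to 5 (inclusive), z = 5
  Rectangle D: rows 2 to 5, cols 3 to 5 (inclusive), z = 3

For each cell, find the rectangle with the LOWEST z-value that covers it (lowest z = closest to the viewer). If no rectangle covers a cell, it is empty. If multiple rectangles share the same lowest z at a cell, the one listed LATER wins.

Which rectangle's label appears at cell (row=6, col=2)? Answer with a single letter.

Check cell (6,2):
  A: rows 5-6 cols 1-3 z=1 -> covers; best now A (z=1)
  B: rows 2-3 cols 0-1 -> outside (row miss)
  C: rows 5-6 cols 1-5 z=5 -> covers; best now A (z=1)
  D: rows 2-5 cols 3-5 -> outside (row miss)
Winner: A at z=1

Answer: A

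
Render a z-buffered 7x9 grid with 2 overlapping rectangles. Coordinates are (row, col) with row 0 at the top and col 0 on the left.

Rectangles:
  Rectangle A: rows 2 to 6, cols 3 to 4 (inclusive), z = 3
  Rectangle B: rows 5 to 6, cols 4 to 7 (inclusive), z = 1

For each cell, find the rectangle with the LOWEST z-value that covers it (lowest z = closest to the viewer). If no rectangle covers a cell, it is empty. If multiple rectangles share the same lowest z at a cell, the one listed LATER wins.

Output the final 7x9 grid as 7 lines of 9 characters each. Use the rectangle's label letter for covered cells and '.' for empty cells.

.........
.........
...AA....
...AA....
...AA....
...ABBBB.
...ABBBB.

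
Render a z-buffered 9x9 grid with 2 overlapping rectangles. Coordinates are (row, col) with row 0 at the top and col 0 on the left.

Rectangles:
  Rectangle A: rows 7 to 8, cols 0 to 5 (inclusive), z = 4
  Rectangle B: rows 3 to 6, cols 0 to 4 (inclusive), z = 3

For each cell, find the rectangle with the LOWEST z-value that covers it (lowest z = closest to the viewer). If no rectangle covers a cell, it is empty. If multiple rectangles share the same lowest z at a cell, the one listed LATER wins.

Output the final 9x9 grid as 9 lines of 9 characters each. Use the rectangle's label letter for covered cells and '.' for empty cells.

.........
.........
.........
BBBBB....
BBBBB....
BBBBB....
BBBBB....
AAAAAA...
AAAAAA...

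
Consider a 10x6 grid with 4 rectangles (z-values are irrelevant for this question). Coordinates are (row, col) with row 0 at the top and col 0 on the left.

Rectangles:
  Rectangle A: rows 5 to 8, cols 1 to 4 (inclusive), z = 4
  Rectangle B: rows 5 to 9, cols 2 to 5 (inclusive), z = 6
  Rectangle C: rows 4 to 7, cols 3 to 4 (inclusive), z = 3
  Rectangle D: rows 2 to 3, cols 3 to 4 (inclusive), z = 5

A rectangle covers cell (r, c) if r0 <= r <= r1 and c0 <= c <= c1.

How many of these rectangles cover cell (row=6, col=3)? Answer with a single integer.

Answer: 3

Derivation:
Check cell (6,3):
  A: rows 5-8 cols 1-4 -> covers
  B: rows 5-9 cols 2-5 -> covers
  C: rows 4-7 cols 3-4 -> covers
  D: rows 2-3 cols 3-4 -> outside (row miss)
Count covering = 3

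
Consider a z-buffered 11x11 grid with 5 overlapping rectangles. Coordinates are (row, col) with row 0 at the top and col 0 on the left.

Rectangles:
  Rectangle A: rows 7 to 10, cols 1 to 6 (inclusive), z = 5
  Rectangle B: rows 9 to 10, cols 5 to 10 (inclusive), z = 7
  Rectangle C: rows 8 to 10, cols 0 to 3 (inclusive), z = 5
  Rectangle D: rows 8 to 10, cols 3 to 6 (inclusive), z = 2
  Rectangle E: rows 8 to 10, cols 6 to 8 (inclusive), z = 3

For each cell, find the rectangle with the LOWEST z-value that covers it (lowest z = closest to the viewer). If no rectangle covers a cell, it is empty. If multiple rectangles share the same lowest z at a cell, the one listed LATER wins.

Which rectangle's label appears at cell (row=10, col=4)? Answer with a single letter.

Answer: D

Derivation:
Check cell (10,4):
  A: rows 7-10 cols 1-6 z=5 -> covers; best now A (z=5)
  B: rows 9-10 cols 5-10 -> outside (col miss)
  C: rows 8-10 cols 0-3 -> outside (col miss)
  D: rows 8-10 cols 3-6 z=2 -> covers; best now D (z=2)
  E: rows 8-10 cols 6-8 -> outside (col miss)
Winner: D at z=2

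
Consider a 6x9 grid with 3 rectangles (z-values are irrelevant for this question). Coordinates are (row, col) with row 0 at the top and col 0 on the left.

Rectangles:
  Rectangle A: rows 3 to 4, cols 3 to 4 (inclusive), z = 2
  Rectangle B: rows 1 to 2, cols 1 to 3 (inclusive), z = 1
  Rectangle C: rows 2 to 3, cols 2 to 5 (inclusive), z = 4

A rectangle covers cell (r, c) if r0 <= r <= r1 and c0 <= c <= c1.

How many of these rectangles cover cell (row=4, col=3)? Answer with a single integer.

Check cell (4,3):
  A: rows 3-4 cols 3-4 -> covers
  B: rows 1-2 cols 1-3 -> outside (row miss)
  C: rows 2-3 cols 2-5 -> outside (row miss)
Count covering = 1

Answer: 1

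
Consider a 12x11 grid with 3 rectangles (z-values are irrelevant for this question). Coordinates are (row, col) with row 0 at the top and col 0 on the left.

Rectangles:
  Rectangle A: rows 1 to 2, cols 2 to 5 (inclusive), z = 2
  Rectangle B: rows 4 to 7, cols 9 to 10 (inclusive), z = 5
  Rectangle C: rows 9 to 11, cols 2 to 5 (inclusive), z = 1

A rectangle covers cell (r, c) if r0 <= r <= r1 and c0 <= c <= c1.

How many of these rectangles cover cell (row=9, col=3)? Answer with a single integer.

Answer: 1

Derivation:
Check cell (9,3):
  A: rows 1-2 cols 2-5 -> outside (row miss)
  B: rows 4-7 cols 9-10 -> outside (row miss)
  C: rows 9-11 cols 2-5 -> covers
Count covering = 1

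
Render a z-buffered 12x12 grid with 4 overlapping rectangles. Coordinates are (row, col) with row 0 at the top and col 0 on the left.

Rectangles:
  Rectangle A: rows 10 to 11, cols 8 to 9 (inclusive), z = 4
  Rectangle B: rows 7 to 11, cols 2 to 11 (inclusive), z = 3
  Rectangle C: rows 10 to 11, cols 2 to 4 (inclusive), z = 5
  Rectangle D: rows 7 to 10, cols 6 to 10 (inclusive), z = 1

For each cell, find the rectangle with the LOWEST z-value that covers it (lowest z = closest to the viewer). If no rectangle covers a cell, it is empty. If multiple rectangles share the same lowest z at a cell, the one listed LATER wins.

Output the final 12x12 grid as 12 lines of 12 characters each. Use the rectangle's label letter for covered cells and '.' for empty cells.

............
............
............
............
............
............
............
..BBBBDDDDDB
..BBBBDDDDDB
..BBBBDDDDDB
..BBBBDDDDDB
..BBBBBBBBBB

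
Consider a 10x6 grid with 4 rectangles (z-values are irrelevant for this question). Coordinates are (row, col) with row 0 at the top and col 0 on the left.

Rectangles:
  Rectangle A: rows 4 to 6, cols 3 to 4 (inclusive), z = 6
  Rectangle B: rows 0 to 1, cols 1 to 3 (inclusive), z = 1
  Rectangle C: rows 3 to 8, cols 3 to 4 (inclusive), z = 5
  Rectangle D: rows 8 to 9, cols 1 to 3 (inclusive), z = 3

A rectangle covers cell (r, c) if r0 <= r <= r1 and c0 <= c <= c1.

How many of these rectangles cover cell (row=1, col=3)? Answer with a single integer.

Check cell (1,3):
  A: rows 4-6 cols 3-4 -> outside (row miss)
  B: rows 0-1 cols 1-3 -> covers
  C: rows 3-8 cols 3-4 -> outside (row miss)
  D: rows 8-9 cols 1-3 -> outside (row miss)
Count covering = 1

Answer: 1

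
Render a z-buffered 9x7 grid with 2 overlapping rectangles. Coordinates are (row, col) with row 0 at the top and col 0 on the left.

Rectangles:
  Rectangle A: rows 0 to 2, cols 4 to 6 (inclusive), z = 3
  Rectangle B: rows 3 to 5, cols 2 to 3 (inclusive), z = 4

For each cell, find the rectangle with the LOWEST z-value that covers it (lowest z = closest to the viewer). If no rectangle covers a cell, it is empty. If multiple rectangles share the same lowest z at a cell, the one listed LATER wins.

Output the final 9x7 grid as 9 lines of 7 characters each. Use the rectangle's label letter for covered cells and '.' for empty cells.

....AAA
....AAA
....AAA
..BB...
..BB...
..BB...
.......
.......
.......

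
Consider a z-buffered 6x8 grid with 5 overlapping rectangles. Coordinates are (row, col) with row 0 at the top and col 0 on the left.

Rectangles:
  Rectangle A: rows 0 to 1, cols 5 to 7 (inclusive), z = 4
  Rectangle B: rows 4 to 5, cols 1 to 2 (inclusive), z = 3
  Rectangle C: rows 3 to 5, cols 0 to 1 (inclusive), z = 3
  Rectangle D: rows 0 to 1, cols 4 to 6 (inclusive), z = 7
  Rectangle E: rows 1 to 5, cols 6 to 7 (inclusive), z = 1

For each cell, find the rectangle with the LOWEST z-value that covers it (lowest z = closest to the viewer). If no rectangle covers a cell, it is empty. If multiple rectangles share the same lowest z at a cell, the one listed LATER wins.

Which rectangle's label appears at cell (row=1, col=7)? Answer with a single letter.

Answer: E

Derivation:
Check cell (1,7):
  A: rows 0-1 cols 5-7 z=4 -> covers; best now A (z=4)
  B: rows 4-5 cols 1-2 -> outside (row miss)
  C: rows 3-5 cols 0-1 -> outside (row miss)
  D: rows 0-1 cols 4-6 -> outside (col miss)
  E: rows 1-5 cols 6-7 z=1 -> covers; best now E (z=1)
Winner: E at z=1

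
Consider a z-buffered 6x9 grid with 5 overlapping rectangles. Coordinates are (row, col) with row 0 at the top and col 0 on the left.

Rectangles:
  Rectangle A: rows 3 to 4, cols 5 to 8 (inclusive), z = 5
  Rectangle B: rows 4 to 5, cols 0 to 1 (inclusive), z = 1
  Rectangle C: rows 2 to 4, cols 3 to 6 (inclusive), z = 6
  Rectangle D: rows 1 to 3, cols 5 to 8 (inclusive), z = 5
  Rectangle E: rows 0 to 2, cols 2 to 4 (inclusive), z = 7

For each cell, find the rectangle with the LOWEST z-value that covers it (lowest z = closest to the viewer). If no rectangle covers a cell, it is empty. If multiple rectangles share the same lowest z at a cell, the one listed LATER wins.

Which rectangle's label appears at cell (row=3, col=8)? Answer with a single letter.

Answer: D

Derivation:
Check cell (3,8):
  A: rows 3-4 cols 5-8 z=5 -> covers; best now A (z=5)
  B: rows 4-5 cols 0-1 -> outside (row miss)
  C: rows 2-4 cols 3-6 -> outside (col miss)
  D: rows 1-3 cols 5-8 z=5 -> covers; best now D (z=5)
  E: rows 0-2 cols 2-4 -> outside (row miss)
Winner: D at z=5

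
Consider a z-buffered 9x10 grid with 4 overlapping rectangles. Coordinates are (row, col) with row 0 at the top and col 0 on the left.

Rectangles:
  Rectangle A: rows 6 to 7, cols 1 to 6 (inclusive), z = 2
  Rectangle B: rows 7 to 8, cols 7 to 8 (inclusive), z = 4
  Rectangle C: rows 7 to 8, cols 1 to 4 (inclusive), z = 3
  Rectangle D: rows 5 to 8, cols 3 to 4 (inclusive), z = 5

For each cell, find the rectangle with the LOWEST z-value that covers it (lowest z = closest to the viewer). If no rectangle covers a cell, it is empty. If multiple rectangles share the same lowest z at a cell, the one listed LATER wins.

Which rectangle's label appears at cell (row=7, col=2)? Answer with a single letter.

Check cell (7,2):
  A: rows 6-7 cols 1-6 z=2 -> covers; best now A (z=2)
  B: rows 7-8 cols 7-8 -> outside (col miss)
  C: rows 7-8 cols 1-4 z=3 -> covers; best now A (z=2)
  D: rows 5-8 cols 3-4 -> outside (col miss)
Winner: A at z=2

Answer: A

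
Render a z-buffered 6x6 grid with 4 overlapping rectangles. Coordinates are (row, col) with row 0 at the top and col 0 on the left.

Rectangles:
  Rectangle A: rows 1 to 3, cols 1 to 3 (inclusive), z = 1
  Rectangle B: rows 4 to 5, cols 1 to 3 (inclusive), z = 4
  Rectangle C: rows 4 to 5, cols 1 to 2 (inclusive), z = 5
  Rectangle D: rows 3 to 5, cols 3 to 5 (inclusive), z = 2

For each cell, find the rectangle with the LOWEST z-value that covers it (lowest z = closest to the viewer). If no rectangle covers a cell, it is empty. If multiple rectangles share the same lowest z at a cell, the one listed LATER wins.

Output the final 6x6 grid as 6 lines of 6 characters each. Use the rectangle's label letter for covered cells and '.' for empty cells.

......
.AAA..
.AAA..
.AAADD
.BBDDD
.BBDDD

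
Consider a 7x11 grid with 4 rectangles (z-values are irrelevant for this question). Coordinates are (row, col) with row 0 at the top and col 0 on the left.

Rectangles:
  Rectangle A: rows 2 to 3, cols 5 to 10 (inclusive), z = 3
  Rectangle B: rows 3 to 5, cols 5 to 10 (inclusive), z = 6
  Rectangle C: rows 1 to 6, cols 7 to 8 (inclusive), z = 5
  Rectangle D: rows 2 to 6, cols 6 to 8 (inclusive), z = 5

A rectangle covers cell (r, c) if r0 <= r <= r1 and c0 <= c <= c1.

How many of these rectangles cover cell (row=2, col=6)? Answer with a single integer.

Check cell (2,6):
  A: rows 2-3 cols 5-10 -> covers
  B: rows 3-5 cols 5-10 -> outside (row miss)
  C: rows 1-6 cols 7-8 -> outside (col miss)
  D: rows 2-6 cols 6-8 -> covers
Count covering = 2

Answer: 2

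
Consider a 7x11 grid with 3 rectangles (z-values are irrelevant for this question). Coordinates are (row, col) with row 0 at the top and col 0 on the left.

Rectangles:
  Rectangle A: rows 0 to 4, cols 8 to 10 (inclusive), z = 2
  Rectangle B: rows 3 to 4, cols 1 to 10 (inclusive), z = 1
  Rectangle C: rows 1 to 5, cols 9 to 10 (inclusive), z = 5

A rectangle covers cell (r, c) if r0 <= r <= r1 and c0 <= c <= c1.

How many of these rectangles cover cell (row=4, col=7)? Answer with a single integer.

Answer: 1

Derivation:
Check cell (4,7):
  A: rows 0-4 cols 8-10 -> outside (col miss)
  B: rows 3-4 cols 1-10 -> covers
  C: rows 1-5 cols 9-10 -> outside (col miss)
Count covering = 1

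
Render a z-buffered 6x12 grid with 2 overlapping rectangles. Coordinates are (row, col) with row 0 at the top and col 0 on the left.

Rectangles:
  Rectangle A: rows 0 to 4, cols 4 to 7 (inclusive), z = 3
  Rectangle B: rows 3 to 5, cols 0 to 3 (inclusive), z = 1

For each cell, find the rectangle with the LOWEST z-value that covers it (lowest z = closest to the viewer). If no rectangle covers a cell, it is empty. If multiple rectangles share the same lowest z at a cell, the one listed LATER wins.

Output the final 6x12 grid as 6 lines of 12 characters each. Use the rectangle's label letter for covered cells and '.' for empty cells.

....AAAA....
....AAAA....
....AAAA....
BBBBAAAA....
BBBBAAAA....
BBBB........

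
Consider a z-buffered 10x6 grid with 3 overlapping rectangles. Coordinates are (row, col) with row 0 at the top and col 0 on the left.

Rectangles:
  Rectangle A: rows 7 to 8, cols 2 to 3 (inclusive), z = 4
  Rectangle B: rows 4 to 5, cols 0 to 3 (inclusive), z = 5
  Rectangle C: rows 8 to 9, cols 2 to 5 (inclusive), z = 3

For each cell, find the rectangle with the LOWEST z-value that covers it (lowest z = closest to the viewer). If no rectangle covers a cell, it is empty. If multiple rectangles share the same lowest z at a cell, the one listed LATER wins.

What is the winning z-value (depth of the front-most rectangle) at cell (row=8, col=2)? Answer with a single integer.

Check cell (8,2):
  A: rows 7-8 cols 2-3 z=4 -> covers; best now A (z=4)
  B: rows 4-5 cols 0-3 -> outside (row miss)
  C: rows 8-9 cols 2-5 z=3 -> covers; best now C (z=3)
Winner: C at z=3

Answer: 3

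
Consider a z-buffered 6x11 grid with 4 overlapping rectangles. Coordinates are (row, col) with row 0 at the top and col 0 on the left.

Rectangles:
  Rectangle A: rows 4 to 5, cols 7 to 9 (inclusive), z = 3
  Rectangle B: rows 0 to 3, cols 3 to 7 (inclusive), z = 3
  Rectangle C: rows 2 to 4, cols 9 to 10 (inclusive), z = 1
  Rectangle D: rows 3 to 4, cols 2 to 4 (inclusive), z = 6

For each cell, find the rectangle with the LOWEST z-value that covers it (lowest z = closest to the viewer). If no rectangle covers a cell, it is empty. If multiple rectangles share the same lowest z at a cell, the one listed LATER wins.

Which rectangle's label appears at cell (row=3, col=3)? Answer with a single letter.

Check cell (3,3):
  A: rows 4-5 cols 7-9 -> outside (row miss)
  B: rows 0-3 cols 3-7 z=3 -> covers; best now B (z=3)
  C: rows 2-4 cols 9-10 -> outside (col miss)
  D: rows 3-4 cols 2-4 z=6 -> covers; best now B (z=3)
Winner: B at z=3

Answer: B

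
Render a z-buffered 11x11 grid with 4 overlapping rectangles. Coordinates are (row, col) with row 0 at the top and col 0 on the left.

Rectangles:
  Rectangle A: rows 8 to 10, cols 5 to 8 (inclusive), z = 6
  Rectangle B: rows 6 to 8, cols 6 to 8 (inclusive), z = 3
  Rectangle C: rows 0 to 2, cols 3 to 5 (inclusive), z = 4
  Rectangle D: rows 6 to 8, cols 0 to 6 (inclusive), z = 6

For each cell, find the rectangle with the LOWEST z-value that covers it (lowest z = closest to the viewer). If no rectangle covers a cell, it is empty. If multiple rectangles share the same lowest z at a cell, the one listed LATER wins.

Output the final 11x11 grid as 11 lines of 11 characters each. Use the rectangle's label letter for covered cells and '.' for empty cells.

...CCC.....
...CCC.....
...CCC.....
...........
...........
...........
DDDDDDBBB..
DDDDDDBBB..
DDDDDDBBB..
.....AAAA..
.....AAAA..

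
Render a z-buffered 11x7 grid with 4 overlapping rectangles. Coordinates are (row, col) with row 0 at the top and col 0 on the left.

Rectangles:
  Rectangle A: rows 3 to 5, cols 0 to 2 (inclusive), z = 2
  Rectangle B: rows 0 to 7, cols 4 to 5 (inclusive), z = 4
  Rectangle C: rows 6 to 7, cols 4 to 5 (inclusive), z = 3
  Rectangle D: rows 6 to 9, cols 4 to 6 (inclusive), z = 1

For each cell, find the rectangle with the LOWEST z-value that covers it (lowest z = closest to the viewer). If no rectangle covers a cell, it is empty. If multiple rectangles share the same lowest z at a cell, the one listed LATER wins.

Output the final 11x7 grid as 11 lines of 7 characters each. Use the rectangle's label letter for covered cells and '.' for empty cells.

....BB.
....BB.
....BB.
AAA.BB.
AAA.BB.
AAA.BB.
....DDD
....DDD
....DDD
....DDD
.......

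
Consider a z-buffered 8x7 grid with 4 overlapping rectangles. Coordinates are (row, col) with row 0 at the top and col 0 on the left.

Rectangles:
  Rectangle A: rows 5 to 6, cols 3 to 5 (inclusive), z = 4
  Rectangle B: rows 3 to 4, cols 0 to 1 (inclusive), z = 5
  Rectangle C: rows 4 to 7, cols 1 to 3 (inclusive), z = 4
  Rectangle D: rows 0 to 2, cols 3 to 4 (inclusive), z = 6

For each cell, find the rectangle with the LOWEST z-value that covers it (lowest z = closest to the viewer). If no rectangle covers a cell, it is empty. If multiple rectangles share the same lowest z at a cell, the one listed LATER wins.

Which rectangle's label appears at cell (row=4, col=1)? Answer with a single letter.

Answer: C

Derivation:
Check cell (4,1):
  A: rows 5-6 cols 3-5 -> outside (row miss)
  B: rows 3-4 cols 0-1 z=5 -> covers; best now B (z=5)
  C: rows 4-7 cols 1-3 z=4 -> covers; best now C (z=4)
  D: rows 0-2 cols 3-4 -> outside (row miss)
Winner: C at z=4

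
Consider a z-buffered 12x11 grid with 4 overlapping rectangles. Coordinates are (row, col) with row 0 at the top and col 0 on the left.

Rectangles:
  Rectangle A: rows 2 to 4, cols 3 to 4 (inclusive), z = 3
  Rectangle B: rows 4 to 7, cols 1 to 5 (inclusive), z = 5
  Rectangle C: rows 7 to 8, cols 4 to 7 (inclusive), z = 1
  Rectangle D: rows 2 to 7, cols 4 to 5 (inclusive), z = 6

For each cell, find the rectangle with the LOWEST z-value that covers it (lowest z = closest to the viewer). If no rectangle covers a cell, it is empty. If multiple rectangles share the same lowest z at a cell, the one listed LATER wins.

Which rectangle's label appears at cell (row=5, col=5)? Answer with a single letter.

Answer: B

Derivation:
Check cell (5,5):
  A: rows 2-4 cols 3-4 -> outside (row miss)
  B: rows 4-7 cols 1-5 z=5 -> covers; best now B (z=5)
  C: rows 7-8 cols 4-7 -> outside (row miss)
  D: rows 2-7 cols 4-5 z=6 -> covers; best now B (z=5)
Winner: B at z=5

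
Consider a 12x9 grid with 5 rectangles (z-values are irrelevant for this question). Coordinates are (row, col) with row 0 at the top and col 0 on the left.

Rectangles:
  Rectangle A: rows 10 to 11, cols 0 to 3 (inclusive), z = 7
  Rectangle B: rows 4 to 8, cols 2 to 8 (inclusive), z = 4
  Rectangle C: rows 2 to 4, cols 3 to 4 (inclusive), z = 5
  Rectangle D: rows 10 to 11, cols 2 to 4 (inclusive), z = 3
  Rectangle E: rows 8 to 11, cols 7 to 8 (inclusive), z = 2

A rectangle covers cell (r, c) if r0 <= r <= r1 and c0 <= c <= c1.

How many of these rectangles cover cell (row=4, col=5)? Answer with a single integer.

Answer: 1

Derivation:
Check cell (4,5):
  A: rows 10-11 cols 0-3 -> outside (row miss)
  B: rows 4-8 cols 2-8 -> covers
  C: rows 2-4 cols 3-4 -> outside (col miss)
  D: rows 10-11 cols 2-4 -> outside (row miss)
  E: rows 8-11 cols 7-8 -> outside (row miss)
Count covering = 1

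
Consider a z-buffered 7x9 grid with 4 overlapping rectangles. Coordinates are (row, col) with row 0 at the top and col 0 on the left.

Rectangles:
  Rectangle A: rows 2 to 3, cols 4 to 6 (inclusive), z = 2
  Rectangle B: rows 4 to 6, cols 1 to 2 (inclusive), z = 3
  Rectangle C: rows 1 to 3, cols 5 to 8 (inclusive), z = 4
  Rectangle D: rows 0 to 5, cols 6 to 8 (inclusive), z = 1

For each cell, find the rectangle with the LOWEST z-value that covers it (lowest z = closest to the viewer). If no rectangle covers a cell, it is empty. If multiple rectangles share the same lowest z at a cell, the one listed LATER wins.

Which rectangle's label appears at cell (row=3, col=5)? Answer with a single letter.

Answer: A

Derivation:
Check cell (3,5):
  A: rows 2-3 cols 4-6 z=2 -> covers; best now A (z=2)
  B: rows 4-6 cols 1-2 -> outside (row miss)
  C: rows 1-3 cols 5-8 z=4 -> covers; best now A (z=2)
  D: rows 0-5 cols 6-8 -> outside (col miss)
Winner: A at z=2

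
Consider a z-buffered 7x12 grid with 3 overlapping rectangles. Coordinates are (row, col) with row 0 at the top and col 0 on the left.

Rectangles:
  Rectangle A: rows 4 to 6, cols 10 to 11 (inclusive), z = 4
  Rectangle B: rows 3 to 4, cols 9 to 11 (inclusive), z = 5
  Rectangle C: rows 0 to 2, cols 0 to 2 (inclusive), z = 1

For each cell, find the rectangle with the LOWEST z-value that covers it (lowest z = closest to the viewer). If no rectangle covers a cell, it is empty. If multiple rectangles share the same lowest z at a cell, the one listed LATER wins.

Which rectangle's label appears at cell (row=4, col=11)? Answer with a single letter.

Check cell (4,11):
  A: rows 4-6 cols 10-11 z=4 -> covers; best now A (z=4)
  B: rows 3-4 cols 9-11 z=5 -> covers; best now A (z=4)
  C: rows 0-2 cols 0-2 -> outside (row miss)
Winner: A at z=4

Answer: A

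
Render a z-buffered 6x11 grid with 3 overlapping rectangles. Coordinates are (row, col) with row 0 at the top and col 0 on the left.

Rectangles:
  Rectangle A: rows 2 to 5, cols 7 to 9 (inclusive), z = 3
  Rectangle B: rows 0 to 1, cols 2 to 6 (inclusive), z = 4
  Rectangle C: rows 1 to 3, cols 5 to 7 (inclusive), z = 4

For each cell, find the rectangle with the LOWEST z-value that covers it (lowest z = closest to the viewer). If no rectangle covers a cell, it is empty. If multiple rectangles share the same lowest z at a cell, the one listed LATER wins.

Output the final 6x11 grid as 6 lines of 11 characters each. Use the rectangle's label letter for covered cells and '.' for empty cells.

..BBBBB....
..BBBCCC...
.....CCAAA.
.....CCAAA.
.......AAA.
.......AAA.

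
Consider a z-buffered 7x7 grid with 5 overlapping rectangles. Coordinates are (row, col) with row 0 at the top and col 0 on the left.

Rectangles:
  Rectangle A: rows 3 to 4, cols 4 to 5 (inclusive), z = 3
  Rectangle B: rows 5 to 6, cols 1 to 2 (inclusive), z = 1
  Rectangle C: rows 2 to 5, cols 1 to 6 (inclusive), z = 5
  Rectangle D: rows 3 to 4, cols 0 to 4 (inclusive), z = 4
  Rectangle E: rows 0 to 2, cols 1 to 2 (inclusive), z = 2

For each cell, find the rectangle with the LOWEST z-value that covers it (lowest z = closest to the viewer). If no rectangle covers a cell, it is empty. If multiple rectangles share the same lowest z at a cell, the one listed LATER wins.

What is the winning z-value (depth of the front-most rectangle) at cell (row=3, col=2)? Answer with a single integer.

Answer: 4

Derivation:
Check cell (3,2):
  A: rows 3-4 cols 4-5 -> outside (col miss)
  B: rows 5-6 cols 1-2 -> outside (row miss)
  C: rows 2-5 cols 1-6 z=5 -> covers; best now C (z=5)
  D: rows 3-4 cols 0-4 z=4 -> covers; best now D (z=4)
  E: rows 0-2 cols 1-2 -> outside (row miss)
Winner: D at z=4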